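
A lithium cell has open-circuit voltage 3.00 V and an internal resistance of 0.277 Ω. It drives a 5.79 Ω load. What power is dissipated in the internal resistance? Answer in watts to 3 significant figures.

The internal resistance carries the same current as the load; P_int = I²r.
I = ε / (r + R) = 3.00 / (0.277 + 5.79) = 0.4945 A
P_int = I² r = (0.4945)² × 0.277 = 0.06773 W

0.0677 W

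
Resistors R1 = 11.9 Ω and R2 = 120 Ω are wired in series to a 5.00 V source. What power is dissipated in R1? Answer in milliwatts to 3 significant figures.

17.1 mW

The current is common to all series resistors; compute it, then apply P = I²R for the target.
R_total = 11.9 + 120 = 131.9 Ω
I = V / R_total = 5.00 / 131.9 = 0.03791 A
P_R1 = I² × R1 = (0.03791)² × 11.9 = 0.01710 W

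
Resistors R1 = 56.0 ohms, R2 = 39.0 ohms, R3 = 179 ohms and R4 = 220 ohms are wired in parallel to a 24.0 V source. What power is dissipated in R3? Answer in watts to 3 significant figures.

3.22 W

R3 sits directly across the source, so P = V²/R with V = 24.0 V.
P_R3 = V² / R3 = (24.0)² / 179 Ω = 3.218 W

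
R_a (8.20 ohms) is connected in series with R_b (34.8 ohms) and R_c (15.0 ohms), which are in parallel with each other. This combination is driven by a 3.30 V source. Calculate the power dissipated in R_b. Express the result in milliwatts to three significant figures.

Reduce the parallel pair to R_p first; the network is then a simple series string.
R_p = (34.8×15.0)/(34.8+15.0) = 10.48 Ω
R_total = 8.20 + 10.48 = 18.68 Ω
I = V / R_total = 3.30 / 18.68 = 0.1766 A
Voltage across the parallel pair: V_p = I × R_p = 0.1766 × 10.48 = 1.852 V
R_b sees V_p directly, so P = V_p² / R_b.
P_R_b = (1.852)² / 34.8 = 0.09851 W

98.5 mW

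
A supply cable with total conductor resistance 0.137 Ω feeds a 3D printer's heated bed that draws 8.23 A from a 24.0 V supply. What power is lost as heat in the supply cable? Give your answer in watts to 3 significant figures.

Line loss is just I²R for the cable — we know both I and R_line directly.
The supply cable carries the full 8.23 A.
P_line = I² R_line = (8.230)² × 0.137 = 9.279 W

9.28 W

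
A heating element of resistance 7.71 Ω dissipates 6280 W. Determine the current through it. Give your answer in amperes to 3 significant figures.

From P = V I = I²R = V²/R, with the two given quantities we get I = √(P / R).
I = √(6280 / 7.71) = 28.54 A

28.5 A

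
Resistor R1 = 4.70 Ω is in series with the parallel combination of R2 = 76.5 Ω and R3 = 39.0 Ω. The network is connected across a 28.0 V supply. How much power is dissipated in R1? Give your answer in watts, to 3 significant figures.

Collapse R2‖R3 to a single equivalent, reducing the network to two series elements.
R_p = (76.5×39.0)/(76.5+39.0) = 25.83 Ω
R_total = 4.70 + 25.83 = 30.53 Ω
I = V / R_total = 28.0 / 30.53 = 0.9171 A
All the current flows through R1; use P = I²R.
P_R1 = (0.9171)² × 4.70 = 3.953 W

3.95 W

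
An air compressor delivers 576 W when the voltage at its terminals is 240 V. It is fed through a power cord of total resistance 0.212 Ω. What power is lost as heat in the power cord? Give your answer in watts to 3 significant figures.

Line loss is just I²R for the cable — we know both I and R_line directly.
I = P / V = 576 / 240 = 2.400 A through the power cord.
P_line = I² R_line = (2.400)² × 0.212 = 1.221 W

1.22 W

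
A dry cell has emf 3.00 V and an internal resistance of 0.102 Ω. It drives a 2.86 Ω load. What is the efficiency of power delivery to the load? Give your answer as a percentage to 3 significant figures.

96.6 %

η = P_load/(P_load+P_int) = I²R/(I²R+I²r) = R/(R+r) — the I² cancels for series elements.
η = R / (R + r) = 2.86 / (2.86 + 0.102) = 0.9656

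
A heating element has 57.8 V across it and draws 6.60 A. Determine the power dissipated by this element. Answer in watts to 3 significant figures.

Since both terminal voltage and current are stated, P = V I gives the power in one step.
P = 57.8 V × 6.600 A = 381.5 W

381 W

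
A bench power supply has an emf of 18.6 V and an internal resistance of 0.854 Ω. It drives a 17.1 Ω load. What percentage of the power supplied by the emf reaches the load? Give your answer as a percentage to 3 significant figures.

The source delivers εI, of which I²R reaches the load and I²r is lost; since I is common, η = R/(R+r).
η = R / (R + r) = 17.1 / (17.1 + 0.854) = 0.9524

95.2 %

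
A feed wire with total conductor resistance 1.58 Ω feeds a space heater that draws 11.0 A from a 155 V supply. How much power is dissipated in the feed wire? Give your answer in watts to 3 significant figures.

191 W

The feed wire is a series resistance carrying the load current; its dissipation is I²R_line.
The feed wire carries the full 11.0 A.
P_line = I² R_line = (11.00)² × 1.58 = 191.2 W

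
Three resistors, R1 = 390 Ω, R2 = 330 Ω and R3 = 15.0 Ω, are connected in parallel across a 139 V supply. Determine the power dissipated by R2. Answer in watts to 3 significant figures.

58.5 W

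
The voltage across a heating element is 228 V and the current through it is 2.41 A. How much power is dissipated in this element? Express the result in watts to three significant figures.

With V and I both given, power follows immediately from P = V I.
P = 228 V × 2.410 A = 549.5 W

549 W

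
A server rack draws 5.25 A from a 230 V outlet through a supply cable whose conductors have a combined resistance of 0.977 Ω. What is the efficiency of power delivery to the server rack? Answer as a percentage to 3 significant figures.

97.8 %

The supply cable carries the full 5.25 A.
P_line = I² R_line = (5.250)² × 0.977 = 26.93 W
P_source = V I = 230 × 5.250 = 1208 W; P_load = 1181 W
η = P_load / P_source = 1181 / 1208 = 0.9777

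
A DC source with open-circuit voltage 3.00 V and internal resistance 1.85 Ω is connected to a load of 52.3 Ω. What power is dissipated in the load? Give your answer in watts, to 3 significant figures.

Find the circuit current first, then P = I²R for the load (series elements share I).
I = ε / (r + R) = 3.00 / (1.85 + 52.3) = 0.05540 A
P_load = I² R = (0.05540)² × 52.3 = 0.1605 W

0.161 W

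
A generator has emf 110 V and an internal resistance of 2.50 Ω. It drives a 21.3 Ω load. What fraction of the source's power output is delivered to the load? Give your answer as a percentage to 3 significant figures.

89.5 %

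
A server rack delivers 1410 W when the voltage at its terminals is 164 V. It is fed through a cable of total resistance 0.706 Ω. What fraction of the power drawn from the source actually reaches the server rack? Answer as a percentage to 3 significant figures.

96.4 %

I = P / V = 1410 / 164 = 8.598 A through the cable.
P_line = I² R_line = (8.598)² × 0.706 = 52.19 W
P_source = P_load + P_line = 1410 + 52.19 = 1462 W
η = P_load / P_source = 1410 / 1462 = 0.9643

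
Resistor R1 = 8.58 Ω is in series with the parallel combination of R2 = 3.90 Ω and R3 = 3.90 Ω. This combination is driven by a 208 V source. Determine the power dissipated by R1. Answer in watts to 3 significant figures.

3350 W

Replace R2 and R3 with their parallel equivalent so the circuit becomes R1 in series with R_p.
R_p = (3.90×3.90)/(3.90+3.90) = 1.950 Ω
R_total = 8.58 + 1.950 = 10.53 Ω
I = V / R_total = 208 / 10.53 = 19.75 A
R1 carries the full series current, so P = I²R.
P_R1 = (19.75)² × 8.58 = 3348 W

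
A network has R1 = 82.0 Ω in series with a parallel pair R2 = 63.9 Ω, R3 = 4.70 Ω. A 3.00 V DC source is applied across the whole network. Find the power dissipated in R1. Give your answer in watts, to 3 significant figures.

Reduce the parallel pair to R_p first; the network is then a simple series string.
R_p = (63.9×4.70)/(63.9+4.70) = 4.378 Ω
R_total = 82.0 + 4.378 = 86.38 Ω
I = V / R_total = 3.00 / 86.38 = 0.03473 A
The full supply current passes through R1: P = I²R.
P_R1 = (0.03473)² × 82.0 = 0.09891 W

0.0989 W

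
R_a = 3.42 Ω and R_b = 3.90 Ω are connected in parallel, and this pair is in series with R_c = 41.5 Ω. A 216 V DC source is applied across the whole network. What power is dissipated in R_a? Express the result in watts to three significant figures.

24.1 W

Combine R_a and R_b into their parallel equivalent first, reducing the network to two series resistors.
R_p = (3.42×3.90)/(3.42+3.90) = 1.822 Ω
R_total = R_p + 41.5 = 1.822 + 41.5 = 43.32 Ω
I = V / R_total = 216 / 43.32 = 4.986 A
Voltage across the parallel pair: V_p = I × R_p = 4.986 × 1.822 = 9.085 V
Use P = V²/R for R_a with V = V_p.
P_R_a = (9.085)² / 3.42 = 24.13 W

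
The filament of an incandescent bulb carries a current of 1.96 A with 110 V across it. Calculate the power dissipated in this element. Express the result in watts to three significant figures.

216 W

With V and I both given, power follows immediately from P = V I.
P = 110 V × 1.960 A = 215.6 W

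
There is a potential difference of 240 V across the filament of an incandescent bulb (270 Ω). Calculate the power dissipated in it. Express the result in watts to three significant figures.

Voltage and resistance are given, so P = V²/R is the one-step route.
P = (240 V)² / 270 Ω = 213.3 W

213 W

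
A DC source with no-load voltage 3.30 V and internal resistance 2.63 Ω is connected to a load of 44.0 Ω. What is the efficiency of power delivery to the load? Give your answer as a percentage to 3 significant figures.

94.4 %

Efficiency is P_load / P_total. With a series r and R sharing the same I, P = I²R for each, so η = R/(R+r).
η = R / (R + r) = 44.0 / (44.0 + 2.63) = 0.9436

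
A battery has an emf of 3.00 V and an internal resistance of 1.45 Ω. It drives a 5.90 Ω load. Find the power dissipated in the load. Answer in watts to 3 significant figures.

0.983 W

Load and internal resistance form a series loop — compute the loop current, then the load power via I²R.
I = ε / (r + R) = 3.00 / (1.45 + 5.90) = 0.4082 A
P_load = I² R = (0.4082)² × 5.90 = 0.9829 W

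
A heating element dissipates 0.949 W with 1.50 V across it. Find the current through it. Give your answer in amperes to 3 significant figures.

0.633 A

From P = V I = I²R = V²/R, with the two given quantities we get I = P / V.
I = 0.949 / 1.50 = 0.6327 A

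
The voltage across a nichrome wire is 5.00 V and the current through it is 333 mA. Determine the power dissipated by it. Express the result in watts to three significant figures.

1.67 W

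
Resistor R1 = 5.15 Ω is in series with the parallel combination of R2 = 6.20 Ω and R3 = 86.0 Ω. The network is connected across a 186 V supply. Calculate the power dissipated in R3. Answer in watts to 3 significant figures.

113 W

Collapse R2‖R3 to a single equivalent, reducing the network to two series elements.
R_p = (6.20×86.0)/(6.20+86.0) = 5.783 Ω
R_total = 5.15 + 5.783 = 10.93 Ω
I = V / R_total = 186 / 10.93 = 17.01 A
Voltage across the parallel pair: V_p = I × R_p = 17.01 × 5.783 = 98.39 V
R3 sees V_p directly, so P = V_p² / R3.
P_R3 = (98.39)² / 86.0 = 112.6 W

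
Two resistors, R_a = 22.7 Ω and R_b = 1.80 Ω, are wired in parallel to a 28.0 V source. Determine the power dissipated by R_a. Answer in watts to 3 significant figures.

34.5 W

R_a sits directly across the source, so P = V²/R with V = 28.0 V.
P_R_a = V² / R_a = (28.0)² / 22.7 Ω = 34.54 W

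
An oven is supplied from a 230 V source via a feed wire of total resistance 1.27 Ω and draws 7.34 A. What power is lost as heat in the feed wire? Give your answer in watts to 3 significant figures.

Only the current and the line resistance are needed for the I²R loss.
The feed wire carries the full 7.34 A.
P_line = I² R_line = (7.340)² × 1.27 = 68.42 W

68.4 W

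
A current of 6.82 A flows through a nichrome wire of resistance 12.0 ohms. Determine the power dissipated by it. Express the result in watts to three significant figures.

558 W

Current and resistance are given, so P = I²R is the direct form.
P = (6.820 A)² × 12.0 Ω = 558.1 W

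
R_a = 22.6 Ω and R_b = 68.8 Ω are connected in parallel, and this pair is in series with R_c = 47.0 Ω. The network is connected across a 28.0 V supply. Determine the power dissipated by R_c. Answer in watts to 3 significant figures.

8.99 W

Combine R_a and R_b into their parallel equivalent first, reducing the network to two series resistors.
R_p = (22.6×68.8)/(22.6+68.8) = 17.01 Ω
R_total = R_p + 47.0 = 17.01 + 47.0 = 64.01 Ω
I = V / R_total = 28.0 / 64.01 = 0.4374 A
All the supply current flows through R_c; use P = I²R_c.
P_R_c = (0.4374)² × 47.0 = 8.993 W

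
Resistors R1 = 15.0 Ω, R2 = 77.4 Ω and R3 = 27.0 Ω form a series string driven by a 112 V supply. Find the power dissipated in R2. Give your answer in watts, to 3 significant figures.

68.1 W

Every series element carries the same I. Get I from the total resistance, then P = I² × R2.
R_total = 15.0 + 77.4 + 27.0 = 119.4 Ω
I = V / R_total = 112 / 119.4 = 0.9380 A
P_R2 = I² × R2 = (0.9380)² × 77.4 = 68.10 W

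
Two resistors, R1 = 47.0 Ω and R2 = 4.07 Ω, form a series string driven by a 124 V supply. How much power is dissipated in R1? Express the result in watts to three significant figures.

277 W

Every series element carries the same I. Get I from the total resistance, then P = I² × R1.
R_total = 47.0 + 4.07 = 51.07 Ω
I = V / R_total = 124 / 51.07 = 2.428 A
P_R1 = I² × R1 = (2.428)² × 47.0 = 277.1 W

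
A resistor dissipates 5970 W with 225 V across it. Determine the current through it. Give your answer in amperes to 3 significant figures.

26.5 A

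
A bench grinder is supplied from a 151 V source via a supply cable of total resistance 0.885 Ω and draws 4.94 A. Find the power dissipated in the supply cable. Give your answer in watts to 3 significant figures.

21.6 W

Line loss is just I²R for the cable — we know both I and R_line directly.
The supply cable carries the full 4.94 A.
P_line = I² R_line = (4.940)² × 0.885 = 21.60 W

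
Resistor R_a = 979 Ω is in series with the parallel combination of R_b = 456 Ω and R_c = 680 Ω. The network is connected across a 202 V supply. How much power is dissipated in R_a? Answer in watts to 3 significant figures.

Collapse R_b‖R_c to a single equivalent, reducing the network to two series elements.
R_p = (456×680)/(456+680) = 273.0 Ω
R_total = 979 + 273.0 = 1252 Ω
I = V / R_total = 202 / 1252 = 0.1613 A
R_a is in the main series path, so its power is I²R_a.
P_R_a = (0.1613)² × 979 = 25.49 W

25.5 W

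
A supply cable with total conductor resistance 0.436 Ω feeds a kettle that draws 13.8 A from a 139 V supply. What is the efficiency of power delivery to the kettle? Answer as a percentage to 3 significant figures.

95.7 %

The supply cable carries the full 13.8 A.
P_line = I² R_line = (13.80)² × 0.436 = 83.03 W
P_source = V I = 139 × 13.80 = 1918 W; P_load = 1835 W
η = P_load / P_source = 1835 / 1918 = 0.9567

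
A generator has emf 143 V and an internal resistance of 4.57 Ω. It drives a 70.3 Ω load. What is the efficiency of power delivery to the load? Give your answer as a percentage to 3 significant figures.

93.9 %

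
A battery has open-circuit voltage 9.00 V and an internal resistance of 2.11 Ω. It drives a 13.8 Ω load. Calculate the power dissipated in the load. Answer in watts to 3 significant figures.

4.42 W

Load and internal resistance form a series loop — compute the loop current, then the load power via I²R.
I = ε / (r + R) = 9.00 / (2.11 + 13.8) = 0.5657 A
P_load = I² R = (0.5657)² × 13.8 = 4.416 W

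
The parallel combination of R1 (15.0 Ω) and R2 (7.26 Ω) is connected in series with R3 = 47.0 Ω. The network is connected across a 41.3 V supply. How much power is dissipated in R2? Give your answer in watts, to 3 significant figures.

2.09 W

Reduce the parallel combination to a single R_p; the circuit then becomes R_p in series with the remaining resistor.
R_p = (15.0×7.26)/(15.0+7.26) = 4.892 Ω
R_total = R_p + 47.0 = 4.892 + 47.0 = 51.89 Ω
I = V / R_total = 41.3 / 51.89 = 0.7959 A
Voltage across the parallel pair: V_p = I × R_p = 0.7959 × 4.892 = 3.894 V
R2 has V_p across it, so P = V_p²/R2.
P_R2 = (3.894)² / 7.26 = 2.088 W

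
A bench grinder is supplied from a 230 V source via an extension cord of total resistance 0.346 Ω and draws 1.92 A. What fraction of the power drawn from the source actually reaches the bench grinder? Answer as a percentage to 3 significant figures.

99.7 %

The extension cord carries the full 1.92 A.
P_line = I² R_line = (1.920)² × 0.346 = 1.275 W
P_source = V I = 230 × 1.920 = 441.6 W; P_load = 440.3 W
η = P_load / P_source = 440.3 / 441.6 = 0.9971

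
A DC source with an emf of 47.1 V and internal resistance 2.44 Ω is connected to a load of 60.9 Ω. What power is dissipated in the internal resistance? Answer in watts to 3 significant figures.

The internal resistance carries the same current as the load; P_int = I²r.
I = ε / (r + R) = 47.1 / (2.44 + 60.9) = 0.7436 A
P_int = I² r = (0.7436)² × 2.44 = 1.349 W

1.35 W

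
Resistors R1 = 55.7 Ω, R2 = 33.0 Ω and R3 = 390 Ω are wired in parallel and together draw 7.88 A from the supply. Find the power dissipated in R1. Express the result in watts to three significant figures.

Only the total current is stated, so first find the parallel equivalent to get the voltage across the combination.
1/R_eq = 1/55.7 + 1/33.0 + 1/390 ⇒ R_eq = 19.68 Ω
V = I_total × R_eq = 7.880 × 19.68 = 155.1 V
P_R1 = V² / R1 = (155.1)² / 55.7 = 431.6 W

432 W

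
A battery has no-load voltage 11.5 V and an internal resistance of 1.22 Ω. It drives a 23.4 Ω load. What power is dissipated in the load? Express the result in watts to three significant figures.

5.11 W

Find the circuit current first, then P = I²R for the load (series elements share I).
I = ε / (r + R) = 11.5 / (1.22 + 23.4) = 0.4671 A
P_load = I² R = (0.4671)² × 23.4 = 5.105 W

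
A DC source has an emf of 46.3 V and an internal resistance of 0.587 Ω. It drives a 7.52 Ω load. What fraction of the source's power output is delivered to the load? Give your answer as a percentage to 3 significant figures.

92.8 %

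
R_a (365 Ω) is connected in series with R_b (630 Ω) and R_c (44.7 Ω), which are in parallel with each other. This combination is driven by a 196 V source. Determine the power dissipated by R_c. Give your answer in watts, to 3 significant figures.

Replace R_b and R_c with their parallel equivalent so the circuit becomes R_a in series with R_p.
R_p = (630×44.7)/(630+44.7) = 41.74 Ω
R_total = 365 + 41.74 = 406.7 Ω
I = V / R_total = 196 / 406.7 = 0.4819 A
Voltage across the parallel pair: V_p = I × R_p = 0.4819 × 41.74 = 20.11 V
With V_p across R_c, its power is V_p²/R_c.
P_R_c = (20.11)² / 44.7 = 9.050 W

9.05 W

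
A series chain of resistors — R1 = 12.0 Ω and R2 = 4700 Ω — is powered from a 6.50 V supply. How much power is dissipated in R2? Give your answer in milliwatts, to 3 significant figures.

Every series element carries the same I. Get I from the total resistance, then P = I² × R2.
R_total = 12.0 + 4700 = 4712 Ω
I = V / R_total = 6.50 / 4712 = 0.001379 A
P_R2 = I² × R2 = (0.001379)² × 4700 = 0.008944 W

8.94 mW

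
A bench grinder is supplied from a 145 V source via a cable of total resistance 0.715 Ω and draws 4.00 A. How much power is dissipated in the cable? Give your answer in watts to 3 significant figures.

Only the current and the line resistance are needed for the I²R loss.
The cable carries the full 4.00 A.
P_line = I² R_line = (4.000)² × 0.715 = 11.44 W

11.4 W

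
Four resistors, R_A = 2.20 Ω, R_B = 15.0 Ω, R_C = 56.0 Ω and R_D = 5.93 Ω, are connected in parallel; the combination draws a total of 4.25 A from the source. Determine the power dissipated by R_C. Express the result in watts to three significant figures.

0.644 W

Parallel branches share V, not I — compute V via R_eq, then use V²/R for the target branch.
1/R_eq = 1/2.20 + 1/15.0 + 1/56.0 + 1/5.93 ⇒ R_eq = 1.413 Ω
V = I_total × R_eq = 4.250 × 1.413 = 6.005 V
P_R_C = V² / R_C = (6.005)² / 56.0 = 0.6440 W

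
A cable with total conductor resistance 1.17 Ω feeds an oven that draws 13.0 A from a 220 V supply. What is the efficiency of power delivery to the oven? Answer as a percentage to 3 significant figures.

93.1 %

The cable carries the full 13.0 A.
P_line = I² R_line = (13.00)² × 1.17 = 197.7 W
P_source = V I = 220 × 13.00 = 2860 W; P_load = 2662 W
η = P_load / P_source = 2662 / 2860 = 0.9309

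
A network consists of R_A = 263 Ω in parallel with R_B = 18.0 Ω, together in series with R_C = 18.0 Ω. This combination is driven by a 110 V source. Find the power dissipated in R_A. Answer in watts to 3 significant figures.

10.8 W

Combine R_A and R_B into their parallel equivalent first, reducing the network to two series resistors.
R_p = (263×18.0)/(263+18.0) = 16.85 Ω
R_total = R_p + 18.0 = 16.85 + 18.0 = 34.85 Ω
I = V / R_total = 110 / 34.85 = 3.157 A
Voltage across the parallel pair: V_p = I × R_p = 3.157 × 16.85 = 53.18 V
R_A has V_p across it, so P = V_p²/R_A.
P_R_A = (53.18)² / 263 = 10.75 W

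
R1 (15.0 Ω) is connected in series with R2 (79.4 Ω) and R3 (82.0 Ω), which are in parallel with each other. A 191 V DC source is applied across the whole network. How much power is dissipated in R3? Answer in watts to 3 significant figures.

Reduce the parallel pair to R_p first; the network is then a simple series string.
R_p = (79.4×82.0)/(79.4+82.0) = 40.34 Ω
R_total = 15.0 + 40.34 = 55.34 Ω
I = V / R_total = 191 / 55.34 = 3.451 A
Voltage across the parallel pair: V_p = I × R_p = 3.451 × 40.34 = 139.2 V
R3 sees V_p directly, so P = V_p² / R3.
P_R3 = (139.2)² / 82.0 = 236.4 W

236 W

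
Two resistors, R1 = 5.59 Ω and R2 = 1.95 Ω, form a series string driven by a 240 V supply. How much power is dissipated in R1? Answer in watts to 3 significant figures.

Every series element carries the same I. Get I from the total resistance, then P = I² × R1.
R_total = 5.59 + 1.95 = 7.540 Ω
I = V / R_total = 240 / 7.540 = 31.83 A
P_R1 = I² × R1 = (31.83)² × 5.59 = 5664 W

5660 W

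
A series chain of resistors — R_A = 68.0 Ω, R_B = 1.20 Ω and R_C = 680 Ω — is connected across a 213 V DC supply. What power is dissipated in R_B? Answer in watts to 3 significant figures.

Every series element carries the same I. Get I from the total resistance, then P = I² × R_B.
R_total = 68.0 + 1.20 + 680 = 749.2 Ω
I = V / R_total = 213 / 749.2 = 0.2843 A
P_R_B = I² × R_B = (0.2843)² × 1.20 = 0.09699 W

0.0970 W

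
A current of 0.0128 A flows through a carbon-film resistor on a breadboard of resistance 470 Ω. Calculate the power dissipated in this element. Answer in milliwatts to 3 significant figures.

Knowing I and R, the power is just I²R — no need to find V first.
P = (0.01280 A)² × 470 Ω = 0.07700 W

77.0 mW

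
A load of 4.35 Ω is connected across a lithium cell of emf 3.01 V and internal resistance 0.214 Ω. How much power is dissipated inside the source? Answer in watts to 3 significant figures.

r is in series with the load, so it carries the full circuit current — the loss in it is I²r.
I = ε / (r + R) = 3.01 / (0.214 + 4.35) = 0.6595 A
P_int = I² r = (0.6595)² × 0.214 = 0.09308 W

0.0931 W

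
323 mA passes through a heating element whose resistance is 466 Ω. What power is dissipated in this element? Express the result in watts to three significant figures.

48.6 W

Knowing I and R, the power is just I²R — no need to find V first.
P = (0.3230 A)² × 466 Ω = 48.62 W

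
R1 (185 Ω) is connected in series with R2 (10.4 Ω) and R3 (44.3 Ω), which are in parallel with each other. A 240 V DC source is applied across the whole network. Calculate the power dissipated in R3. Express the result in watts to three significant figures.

Collapse R2‖R3 to a single equivalent, reducing the network to two series elements.
R_p = (10.4×44.3)/(10.4+44.3) = 8.423 Ω
R_total = 185 + 8.423 = 193.4 Ω
I = V / R_total = 240 / 193.4 = 1.241 A
Voltage across the parallel pair: V_p = I × R_p = 1.241 × 8.423 = 10.45 V
With V_p across R3, its power is V_p²/R3.
P_R3 = (10.45)² / 44.3 = 2.465 W

2.47 W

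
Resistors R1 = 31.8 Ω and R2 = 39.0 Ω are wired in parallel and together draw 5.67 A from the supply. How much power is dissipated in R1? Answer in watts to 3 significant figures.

We need the common branch voltage; get it from I_total × R_eq, then P = V²/R for the branch.
1/R_eq = 1/31.8 + 1/39.0 ⇒ R_eq = 17.52 Ω
V = I_total × R_eq = 5.670 × 17.52 = 99.32 V
P_R1 = V² / R1 = (99.32)² / 31.8 = 310.2 W

310 W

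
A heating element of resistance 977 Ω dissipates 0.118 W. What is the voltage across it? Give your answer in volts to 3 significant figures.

10.7 V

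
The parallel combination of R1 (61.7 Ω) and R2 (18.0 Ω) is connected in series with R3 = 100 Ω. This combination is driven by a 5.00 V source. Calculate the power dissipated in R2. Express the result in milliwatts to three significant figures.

Collapse the R1‖R2 pair into one equivalent R_p; then R_p and R3 form a series string.
R_p = (61.7×18.0)/(61.7+18.0) = 13.93 Ω
R_total = R_p + 100 = 13.93 + 100 = 113.9 Ω
I = V / R_total = 5.00 / 113.9 = 0.04388 A
Voltage across the parallel pair: V_p = I × R_p = 0.04388 × 13.93 = 0.6115 V
R2 has V_p across it, so P = V_p²/R2.
P_R2 = (0.6115)² / 18.0 = 0.02078 W

20.8 mW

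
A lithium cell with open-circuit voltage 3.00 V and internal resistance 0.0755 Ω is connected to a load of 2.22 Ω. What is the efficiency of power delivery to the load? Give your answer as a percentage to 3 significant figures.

96.7 %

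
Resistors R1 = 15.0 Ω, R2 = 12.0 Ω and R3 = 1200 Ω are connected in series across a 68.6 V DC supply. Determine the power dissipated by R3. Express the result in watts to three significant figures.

3.75 W

The current is common to all series resistors; compute it, then apply P = I²R for the target.
R_total = 15.0 + 12.0 + 1200 = 1227 Ω
I = V / R_total = 68.6 / 1227 = 0.05591 A
P_R3 = I² × R3 = (0.05591)² × 1200 = 3.751 W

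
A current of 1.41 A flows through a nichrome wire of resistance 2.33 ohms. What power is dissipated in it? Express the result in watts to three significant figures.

4.63 W

The current through and the resistance of the element are both given; use P = I²R.
P = (1.410 A)² × 2.33 Ω = 4.632 W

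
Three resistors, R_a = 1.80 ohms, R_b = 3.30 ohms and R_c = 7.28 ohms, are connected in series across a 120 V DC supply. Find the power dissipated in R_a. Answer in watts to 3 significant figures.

In a series string the same current flows through every resistor — find that current, then P = I²R for the one we want.
R_total = 1.80 + 3.30 + 7.28 = 12.38 Ω
I = V / R_total = 120 / 12.38 = 9.693 A
P_R_a = I² × R_a = (9.693)² × 1.80 = 169.1 W

169 W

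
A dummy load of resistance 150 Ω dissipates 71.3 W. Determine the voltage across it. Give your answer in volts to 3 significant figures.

103 V

The two known quantities fix the third via V = √(P R).
V = √(71.3 × 150) = 103.4 V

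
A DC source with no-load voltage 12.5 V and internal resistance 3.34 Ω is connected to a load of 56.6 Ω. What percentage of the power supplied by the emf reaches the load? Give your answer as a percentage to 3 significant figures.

94.4 %

Both r and R carry the same current, so the power split is just the resistance split: η = R/(R+r).
η = R / (R + r) = 56.6 / (56.6 + 3.34) = 0.9443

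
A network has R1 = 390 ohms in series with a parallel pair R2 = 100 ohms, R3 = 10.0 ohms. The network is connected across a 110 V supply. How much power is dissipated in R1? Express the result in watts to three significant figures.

Replace R2 and R3 with their parallel equivalent so the circuit becomes R1 in series with R_p.
R_p = (100×10.0)/(100+10.0) = 9.091 Ω
R_total = 390 + 9.091 = 399.1 Ω
I = V / R_total = 110 / 399.1 = 0.2756 A
All the current flows through R1; use P = I²R.
P_R1 = (0.2756)² × 390 = 29.63 W

29.6 W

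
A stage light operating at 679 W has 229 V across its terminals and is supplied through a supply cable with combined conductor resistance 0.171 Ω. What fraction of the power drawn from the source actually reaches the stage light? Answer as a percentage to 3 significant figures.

99.8 %

I = P / V = 679 / 229 = 2.965 A through the supply cable.
P_line = I² R_line = (2.965)² × 0.171 = 1.503 W
P_source = P_load + P_line = 679.0 + 1.503 = 680.5 W
η = P_load / P_source = 679.0 / 680.5 = 0.9978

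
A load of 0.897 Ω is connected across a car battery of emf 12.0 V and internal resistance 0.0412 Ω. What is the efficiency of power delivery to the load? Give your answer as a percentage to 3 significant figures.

Both r and R carry the same current, so the power split is just the resistance split: η = R/(R+r).
η = R / (R + r) = 0.897 / (0.897 + 0.0412) = 0.9561

95.6 %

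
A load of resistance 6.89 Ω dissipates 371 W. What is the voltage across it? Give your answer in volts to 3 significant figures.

50.6 V

The two known quantities fix the third via V = √(P R).
V = √(371 × 6.89) = 50.56 V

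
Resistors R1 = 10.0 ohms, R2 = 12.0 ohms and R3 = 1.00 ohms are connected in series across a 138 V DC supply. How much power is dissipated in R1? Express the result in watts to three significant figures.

360 W

Every series element carries the same I. Get I from the total resistance, then P = I² × R1.
R_total = 10.0 + 12.0 + 1.00 = 23.00 Ω
I = V / R_total = 138 / 23.00 = 6.000 A
P_R1 = I² × R1 = (6.000)² × 10.0 = 360.0 W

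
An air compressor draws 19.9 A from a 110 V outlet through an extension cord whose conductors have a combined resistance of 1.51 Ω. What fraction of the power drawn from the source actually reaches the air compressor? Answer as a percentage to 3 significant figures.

The extension cord carries the full 19.9 A.
P_line = I² R_line = (19.90)² × 1.51 = 598.0 W
P_source = V I = 110 × 19.90 = 2189 W; P_load = 1591 W
η = P_load / P_source = 1591 / 2189 = 0.7268

72.7 %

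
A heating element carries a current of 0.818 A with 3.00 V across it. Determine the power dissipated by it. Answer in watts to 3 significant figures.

2.45 W

Since both terminal voltage and current are stated, P = V I gives the power in one step.
P = 3.00 V × 0.8180 A = 2.454 W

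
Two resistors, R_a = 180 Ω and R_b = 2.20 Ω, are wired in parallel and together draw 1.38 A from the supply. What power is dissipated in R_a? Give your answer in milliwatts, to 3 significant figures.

50.0 mW

Parallel branches share V, not I — compute V via R_eq, then use V²/R for the target branch.
1/R_eq = 1/180 + 1/2.20 ⇒ R_eq = 2.173 Ω
V = I_total × R_eq = 1.380 × 2.173 = 2.999 V
P_R_a = V² / R_a = (2.999)² / 180 = 0.04998 W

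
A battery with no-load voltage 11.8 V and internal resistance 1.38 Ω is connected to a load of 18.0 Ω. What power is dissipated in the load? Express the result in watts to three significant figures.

Load and internal resistance form a series loop — compute the loop current, then the load power via I²R.
I = ε / (r + R) = 11.8 / (1.38 + 18.0) = 0.6089 A
P_load = I² R = (0.6089)² × 18.0 = 6.673 W

6.67 W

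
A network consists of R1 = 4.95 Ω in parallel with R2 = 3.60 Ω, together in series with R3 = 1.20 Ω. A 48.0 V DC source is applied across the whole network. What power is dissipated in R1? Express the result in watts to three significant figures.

Collapse the R1‖R2 pair into one equivalent R_p; then R_p and R3 form a series string.
R_p = (4.95×3.60)/(4.95+3.60) = 2.084 Ω
R_total = R_p + 1.20 = 2.084 + 1.20 = 3.284 Ω
I = V / R_total = 48.0 / 3.284 = 14.62 A
Voltage across the parallel pair: V_p = I × R_p = 14.62 × 2.084 = 30.46 V
R1 sits across V_p; its power is V_p²/R.
P_R1 = (30.46)² / 4.95 = 187.5 W

187 W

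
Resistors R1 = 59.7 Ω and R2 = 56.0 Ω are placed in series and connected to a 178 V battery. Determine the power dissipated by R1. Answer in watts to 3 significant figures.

Series elements share the same current, so find I first, then use P = I²R.
R_total = 59.7 + 56.0 = 115.7 Ω
I = V / R_total = 178 / 115.7 = 1.538 A
P_R1 = I² × R1 = (1.538)² × 59.7 = 141.3 W

141 W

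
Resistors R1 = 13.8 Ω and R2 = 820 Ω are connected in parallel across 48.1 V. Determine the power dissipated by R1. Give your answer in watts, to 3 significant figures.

R1 sits directly across the source, so P = V²/R with V = 48.1 V.
P_R1 = V² / R1 = (48.1)² / 13.8 Ω = 167.7 W

168 W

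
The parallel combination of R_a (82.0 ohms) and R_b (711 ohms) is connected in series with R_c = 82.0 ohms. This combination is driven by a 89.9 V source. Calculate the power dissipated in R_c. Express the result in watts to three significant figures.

27.4 W

Reduce the parallel combination to a single R_p; the circuit then becomes R_p in series with the remaining resistor.
R_p = (82.0×711)/(82.0+711) = 73.52 Ω
R_total = R_p + 82.0 = 73.52 + 82.0 = 155.5 Ω
I = V / R_total = 89.9 / 155.5 = 0.5781 A
R_c carries the full series current, so P = I²R.
P_R_c = (0.5781)² × 82.0 = 27.40 W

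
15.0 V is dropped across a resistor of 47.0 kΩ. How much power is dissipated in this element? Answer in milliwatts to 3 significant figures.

4.79 mW

We know the drop across the element and its resistance — P = V²/R, one step.
P = (15.0 V)² / 47000 Ω = 0.004787 W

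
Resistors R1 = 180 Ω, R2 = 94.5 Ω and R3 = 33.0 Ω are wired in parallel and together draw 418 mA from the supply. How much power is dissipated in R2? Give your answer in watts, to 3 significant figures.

We need the common branch voltage; get it from I_total × R_eq, then P = V²/R for the branch.
1/R_eq = 1/180 + 1/94.5 + 1/33.0 ⇒ R_eq = 21.53 Ω
V = I_total × R_eq = 0.4180 × 21.53 = 9.001 V
P_R2 = V² / R2 = (9.001)² / 94.5 = 0.8573 W

0.857 W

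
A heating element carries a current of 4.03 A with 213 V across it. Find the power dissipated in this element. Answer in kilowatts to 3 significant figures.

With V and I both given, power follows immediately from P = V I.
P = 213 V × 4.030 A = 858.4 W

0.858 kW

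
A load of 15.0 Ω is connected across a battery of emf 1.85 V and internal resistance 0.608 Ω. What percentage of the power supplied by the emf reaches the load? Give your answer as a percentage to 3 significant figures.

Both r and R carry the same current, so the power split is just the resistance split: η = R/(R+r).
η = R / (R + r) = 15.0 / (15.0 + 0.608) = 0.9610

96.1 %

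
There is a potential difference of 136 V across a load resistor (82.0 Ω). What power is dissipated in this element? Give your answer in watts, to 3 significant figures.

We know the drop across the element and its resistance — P = V²/R, one step.
P = (136 V)² / 82.0 Ω = 225.6 W

226 W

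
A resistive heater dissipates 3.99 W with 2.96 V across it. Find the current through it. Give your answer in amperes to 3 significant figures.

1.35 A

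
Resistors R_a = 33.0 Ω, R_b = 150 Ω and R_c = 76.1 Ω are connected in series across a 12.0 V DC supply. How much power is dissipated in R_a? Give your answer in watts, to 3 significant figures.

Series elements share the same current, so find I first, then use P = I²R.
R_total = 33.0 + 150 + 76.1 = 259.1 Ω
I = V / R_total = 12.0 / 259.1 = 0.04631 A
P_R_a = I² × R_a = (0.04631)² × 33.0 = 0.07079 W

0.0708 W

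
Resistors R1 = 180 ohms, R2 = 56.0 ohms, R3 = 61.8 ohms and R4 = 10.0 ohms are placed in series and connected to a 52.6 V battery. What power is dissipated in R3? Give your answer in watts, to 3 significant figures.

1.80 W

In a series string the same current flows through every resistor — find that current, then P = I²R for the one we want.
R_total = 180 + 56.0 + 61.8 + 10.0 = 307.8 Ω
I = V / R_total = 52.6 / 307.8 = 0.1709 A
P_R3 = I² × R3 = (0.1709)² × 61.8 = 1.805 W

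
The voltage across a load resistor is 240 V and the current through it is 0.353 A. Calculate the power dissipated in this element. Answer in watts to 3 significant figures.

Both the voltage across and the current through the element are known, so P = V I applies directly.
P = 240 V × 0.3530 A = 84.72 W

84.7 W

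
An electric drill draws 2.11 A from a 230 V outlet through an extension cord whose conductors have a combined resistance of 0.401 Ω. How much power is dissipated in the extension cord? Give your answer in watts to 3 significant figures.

The extension cord and load are in series, so the same current flows in both; the loss is I²R_line.
The extension cord carries the full 2.11 A.
P_line = I² R_line = (2.110)² × 0.401 = 1.785 W

1.79 W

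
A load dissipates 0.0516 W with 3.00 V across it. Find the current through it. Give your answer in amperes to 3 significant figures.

0.0172 A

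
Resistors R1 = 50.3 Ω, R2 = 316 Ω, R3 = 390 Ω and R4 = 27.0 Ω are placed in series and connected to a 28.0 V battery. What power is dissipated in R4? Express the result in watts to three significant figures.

The current is common to all series resistors; compute it, then apply P = I²R for the target.
R_total = 50.3 + 316 + 390 + 27.0 = 783.3 Ω
I = V / R_total = 28.0 / 783.3 = 0.03575 A
P_R4 = I² × R4 = (0.03575)² × 27.0 = 0.03450 W

0.0345 W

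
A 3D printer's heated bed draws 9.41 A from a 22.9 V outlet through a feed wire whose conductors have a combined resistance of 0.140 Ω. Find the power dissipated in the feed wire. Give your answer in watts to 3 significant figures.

Line loss is just I²R for the cable — we know both I and R_line directly.
The feed wire carries the full 9.41 A.
P_line = I² R_line = (9.410)² × 0.140 = 12.40 W

12.4 W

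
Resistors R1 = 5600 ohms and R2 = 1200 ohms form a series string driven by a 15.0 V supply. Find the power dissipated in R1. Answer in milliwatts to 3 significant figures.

27.2 mW

Every series element carries the same I. Get I from the total resistance, then P = I² × R1.
R_total = 5600 + 1200 = 6800 Ω
I = V / R_total = 15.0 / 6800 = 0.002206 A
P_R1 = I² × R1 = (0.002206)² × 5600 = 0.02725 W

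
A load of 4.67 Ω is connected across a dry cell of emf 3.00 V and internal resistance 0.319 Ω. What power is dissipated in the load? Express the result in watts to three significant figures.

1.69 W

Load and internal resistance form a series loop — compute the loop current, then the load power via I²R.
I = ε / (r + R) = 3.00 / (0.319 + 4.67) = 0.6013 A
P_load = I² R = (0.6013)² × 4.67 = 1.689 W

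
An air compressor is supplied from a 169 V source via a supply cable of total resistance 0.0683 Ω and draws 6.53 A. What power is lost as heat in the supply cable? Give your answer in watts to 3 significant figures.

Only the current and the line resistance are needed for the I²R loss.
The supply cable carries the full 6.53 A.
P_line = I² R_line = (6.530)² × 0.0683 = 2.912 W

2.91 W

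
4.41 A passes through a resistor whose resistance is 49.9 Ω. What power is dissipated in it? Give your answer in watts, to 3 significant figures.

970 W

With I and R stated, P = I²R applies in one step.
P = (4.410 A)² × 49.9 Ω = 970.5 W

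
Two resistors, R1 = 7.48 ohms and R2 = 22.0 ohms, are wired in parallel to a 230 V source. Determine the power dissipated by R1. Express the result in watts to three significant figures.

Parallel branches share the same voltage; P = V²/R gives the branch power in one step.
P_R1 = V² / R1 = (230)² / 7.48 Ω = 7072 W

7070 W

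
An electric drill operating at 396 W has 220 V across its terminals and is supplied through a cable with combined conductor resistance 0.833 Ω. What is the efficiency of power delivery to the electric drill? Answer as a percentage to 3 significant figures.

99.3 %

I = P / V = 396 / 220 = 1.800 A through the cable.
P_line = I² R_line = (1.800)² × 0.833 = 2.699 W
P_source = P_load + P_line = 396.0 + 2.699 = 398.7 W
η = P_load / P_source = 396.0 / 398.7 = 0.9932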